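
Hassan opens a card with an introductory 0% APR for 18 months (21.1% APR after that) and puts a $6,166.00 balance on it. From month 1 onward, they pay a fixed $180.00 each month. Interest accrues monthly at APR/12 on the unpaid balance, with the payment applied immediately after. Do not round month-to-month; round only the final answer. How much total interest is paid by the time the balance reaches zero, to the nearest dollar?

$551

Promo months 1–18 at r₀ = 0%/12 = 0; months 19+ at r₁ = 21.1%/12 = 0.0175833.
After month 18 (no interest yet): B = $6,166.00 − 18·$180.00 = $2,926.00.
Then at r₁ with $180.00/mo: n₂ = −ln(1 − r₁·B/P)/ln(1+r₁) ≈ 19.31 → 20 more payments.
Total paid = 37·$180.00 + $56.61 = $6,716.61; interest = $6,716.61 − $6,166.00 = $550.61.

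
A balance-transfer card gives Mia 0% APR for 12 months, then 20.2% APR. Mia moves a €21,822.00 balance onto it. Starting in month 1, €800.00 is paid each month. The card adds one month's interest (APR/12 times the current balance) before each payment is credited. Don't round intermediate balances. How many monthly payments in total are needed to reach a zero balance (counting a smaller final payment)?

Promo months 1–12 at r₀ = 0%/12 = 0; months 13+ at r₁ = 20.2%/12 = 0.0168333.
After month 12 (no interest yet): B = €21,822.00 − 12·€800.00 = €12,222.00.
Then at r₁ with €800.00/mo: n₂ = −ln(1 − r₁·B/P)/ln(1+r₁) ≈ 17.81 → 18 more payments.

30 payments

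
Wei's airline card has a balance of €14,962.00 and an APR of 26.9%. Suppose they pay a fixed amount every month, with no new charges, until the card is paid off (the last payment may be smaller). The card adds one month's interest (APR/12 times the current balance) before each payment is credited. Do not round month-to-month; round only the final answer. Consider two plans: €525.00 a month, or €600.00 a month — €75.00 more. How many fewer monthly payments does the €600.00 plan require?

Monthly rate r = 26.9%/12 = 2.24167% = 0.0224167.
At €525.00/mo: n = ⌈−ln(1 − rB₀/P)/ln(1+r)⌉ = 46 payments (last €494.37); total interest = total paid − €14,962.00 = €9,157.37.
At €600.00/mo: 37 payments (last €558.39); total interest €7,196.39.
Payments saved = 46 − 37 = 9.

9 fewer payments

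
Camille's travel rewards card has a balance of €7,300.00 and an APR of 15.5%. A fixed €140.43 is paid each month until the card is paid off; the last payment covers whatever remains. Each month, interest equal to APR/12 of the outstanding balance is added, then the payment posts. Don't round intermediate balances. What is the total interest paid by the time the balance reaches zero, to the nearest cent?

Monthly rate r = 15.5%/12 = 1.29167% = 0.0129167.
Payoff takes n = ⌈−ln(1 − rB₀/P)/ln(1+r)⌉ = ⌈86.728⌉ = 87 payments; the last is €102.43.
Total paid = 86·€140.43 + €102.43 = €12,179.41.
Total interest = total paid − principal = €12,179.41 − €7,300.00 = €4,879.41.

€4,879.41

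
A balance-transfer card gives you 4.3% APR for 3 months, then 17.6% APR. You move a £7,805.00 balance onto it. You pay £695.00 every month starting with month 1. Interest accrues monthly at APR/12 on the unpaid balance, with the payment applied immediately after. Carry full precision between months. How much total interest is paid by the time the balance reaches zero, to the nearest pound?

Promo months 1–3 at r₀ = 4.3%/12 = 0.00358333; months 4+ at r₁ = 17.6%/12 = 0.0146667.
After month 3: iterate B ← B·(1+r₀) − £695.00 for 3 months → £5,796.72.
Then at r₁ with £695.00/mo: n₂ = −ln(1 − r₁·B/P)/ln(1+r₁) ≈ 8.96 → 9 more payments.
Total paid = 11·£695.00 + £668.55 = £8,313.55; interest = £8,313.55 − £7,805.00 = £508.55.

£509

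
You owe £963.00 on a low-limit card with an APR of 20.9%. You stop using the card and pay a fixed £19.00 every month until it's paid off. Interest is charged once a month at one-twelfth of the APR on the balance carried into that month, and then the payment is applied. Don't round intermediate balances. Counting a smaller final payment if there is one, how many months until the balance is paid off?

Monthly rate r = 20.9%/12 = 1.74167% = 0.0174167.
Recurrence: B ← B·(1+r) − £19.00.
Month 1: interest £16.77; balance after payment £960.77.
Month 2: interest £16.73; balance after payment £958.51.
Closed form: n = −ln(1 − rB₀/P)/ln(1+r) = −ln(0.11725)/ln(1.01742) ≈ 124.137, so the balance reaches zero during payment 125.

125 payments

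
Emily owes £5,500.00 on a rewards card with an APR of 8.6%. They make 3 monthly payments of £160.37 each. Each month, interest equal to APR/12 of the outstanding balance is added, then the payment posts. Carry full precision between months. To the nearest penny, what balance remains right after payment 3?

Monthly rate r = 8.6%/12 = 0.716667% = 0.00716667.
Each month: B ← B·(1+r) − £160.37.
Month 1: interest £39.42; balance after payment £5,379.05.
Month 2: interest £38.55; balance after payment £5,257.23.
Month 3: interest £37.68; balance after payment £5,134.53.

£5,134.53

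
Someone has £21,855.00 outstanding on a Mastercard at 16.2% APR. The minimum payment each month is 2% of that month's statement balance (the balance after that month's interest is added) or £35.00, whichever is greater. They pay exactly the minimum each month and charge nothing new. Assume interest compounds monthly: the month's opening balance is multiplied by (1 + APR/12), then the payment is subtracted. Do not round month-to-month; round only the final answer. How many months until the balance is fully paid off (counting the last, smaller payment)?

456 months

Monthly rate r = 16.2%/12 = 1.35% = 0.0135.
While 2% of the post-interest balance exceeds £35.00, each month B ← (B·(1+r))·(1 − 0.02), i.e. B shrinks by the factor (1+r)·0.98 = 0.99323.
This holds for months 1–374. Entering month 375 the balance is £1,722.61; 2% of the post-interest balance is now below £35.00, so the flat £35.00 minimum applies from here.
From month 375 a fixed £35.00 at rate r clears £1,722.61 in 82 more payments. Total: 374 + 82 = 456 months.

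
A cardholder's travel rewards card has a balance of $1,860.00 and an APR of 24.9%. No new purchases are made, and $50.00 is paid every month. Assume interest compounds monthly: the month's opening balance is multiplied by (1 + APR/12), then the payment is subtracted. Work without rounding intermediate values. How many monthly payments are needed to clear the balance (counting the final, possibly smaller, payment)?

72 months

Monthly rate r = 24.9%/12 = 2.075% = 0.02075.
Recurrence: B ← B·(1+r) − $50.00.
Month 1: interest $38.59; balance after payment $1,848.60.
Month 2: interest $38.36; balance after payment $1,836.95.
Closed form: n = −ln(1 − rB₀/P)/ln(1+r) = −ln(0.2281)/ln(1.02075) ≈ 71.964, so the balance reaches zero during payment 72.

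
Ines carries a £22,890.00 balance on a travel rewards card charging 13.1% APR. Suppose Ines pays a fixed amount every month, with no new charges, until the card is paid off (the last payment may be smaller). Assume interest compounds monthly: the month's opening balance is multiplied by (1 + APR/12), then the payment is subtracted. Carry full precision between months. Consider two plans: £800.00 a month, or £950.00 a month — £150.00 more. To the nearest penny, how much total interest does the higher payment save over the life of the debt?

£887.59

Monthly rate r = 13.1%/12 = 1.09167% = 0.0109167.
At £800.00/mo: n = ⌈−ln(1 − rB₀/P)/ln(1+r)⌉ = 35 payments (last £393.40); total interest = total paid − £22,890.00 = £4,703.40.
At £950.00/mo: 29 payments (last £105.81); total interest £3,815.81.
Interest saved = £4,703.40 − £3,815.81 = £887.59.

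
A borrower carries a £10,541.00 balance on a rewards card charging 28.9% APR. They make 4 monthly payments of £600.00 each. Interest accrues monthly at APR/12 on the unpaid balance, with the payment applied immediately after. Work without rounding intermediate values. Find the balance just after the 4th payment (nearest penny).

£9,105.62

Monthly rate r = 28.9%/12 = 2.40833% = 0.0240833.
Each month: B ← B·(1+r) − £600.00.
Month 1: interest £253.86; balance after payment £10,194.86.
Month 2: interest £245.53; balance after payment £9,840.39.
Month 3: interest £236.99; balance after payment £9,477.38.
Month 4: interest £228.25; balance after payment £9,105.62.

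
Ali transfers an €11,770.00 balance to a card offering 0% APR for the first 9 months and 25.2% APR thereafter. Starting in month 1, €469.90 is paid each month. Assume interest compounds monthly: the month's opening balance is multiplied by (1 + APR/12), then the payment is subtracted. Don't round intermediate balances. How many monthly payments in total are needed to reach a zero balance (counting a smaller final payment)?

Promo months 1–9 at r₀ = 0%/12 = 0; months 10+ at r₁ = 25.2%/12 = 0.021.
After month 9 (no interest yet): B = €11,770.00 − 9·€469.90 = €7,540.90.
Then at r₁ with €469.90/mo: n₂ = −ln(1 − r₁·B/P)/ln(1+r₁) ≈ 19.78 → 20 more payments.

29 payments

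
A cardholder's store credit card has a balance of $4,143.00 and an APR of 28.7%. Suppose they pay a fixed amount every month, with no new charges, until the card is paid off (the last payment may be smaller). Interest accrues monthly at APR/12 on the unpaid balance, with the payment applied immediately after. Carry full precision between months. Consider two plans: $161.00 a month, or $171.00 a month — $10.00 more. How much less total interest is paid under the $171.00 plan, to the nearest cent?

$242.96

Monthly rate r = 28.7%/12 = 2.39167% = 0.0239167.
At $161.00/mo: n = ⌈−ln(1 − rB₀/P)/ln(1+r)⌉ = 41 payments (last $70.39); total interest = total paid − $4,143.00 = $2,367.39.
At $171.00/mo: 37 payments (last $111.43); total interest $2,124.43.
Interest saved = $2,367.39 − $2,124.43 = $242.96.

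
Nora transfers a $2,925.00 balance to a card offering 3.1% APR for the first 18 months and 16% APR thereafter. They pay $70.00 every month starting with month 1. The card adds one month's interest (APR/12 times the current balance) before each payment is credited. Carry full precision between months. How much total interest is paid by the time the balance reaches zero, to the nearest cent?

$517.31

Promo months 1–18 at r₀ = 3.1%/12 = 0.00258333; months 19+ at r₁ = 16%/12 = 0.0133333.
After month 18: iterate B ← B·(1+r₀) − $70.00 for 18 months → $1,775.99.
Then at r₁ with $70.00/mo: n₂ = −ln(1 − r₁·B/P)/ln(1+r₁) ≈ 31.17 → 32 more payments.
Total paid = 49·$70.00 + $12.31 = $3,442.31; interest = $3,442.31 − $2,925.00 = $517.31.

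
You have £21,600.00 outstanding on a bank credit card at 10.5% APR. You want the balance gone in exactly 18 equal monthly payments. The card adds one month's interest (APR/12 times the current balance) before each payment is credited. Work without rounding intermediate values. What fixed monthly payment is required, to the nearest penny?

£1,302.21

Monthly rate r = 10.5%/12 = 0.875% = 0.00875.
Level-payment amortization: P = B₀·r / (1 − (1+r)^(−n)) = 21600.00·0.00875 / (1 − 1.00875^(−18)).
Denominator 1 − (1+r)^(−18) = 0.145137747.
P = 189 / 0.145137747 ≈ 1302.21.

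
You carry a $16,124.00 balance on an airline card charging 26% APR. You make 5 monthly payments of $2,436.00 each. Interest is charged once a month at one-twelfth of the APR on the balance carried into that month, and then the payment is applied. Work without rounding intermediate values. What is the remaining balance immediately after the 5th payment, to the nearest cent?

Monthly rate r = 26%/12 = 2.16667% = 0.0216667.
Each month: B ← B·(1+r) − $2,436.00.
Month 1: interest $349.35; balance after payment $14,037.35.
Month 2: interest $304.14; balance after payment $11,905.50.
Month 3: interest $257.95; balance after payment $9,727.45.
Month 4: interest $210.76; balance after payment $7,502.21.
Month 5: interest $162.55; balance after payment $5,228.76.

$5,228.76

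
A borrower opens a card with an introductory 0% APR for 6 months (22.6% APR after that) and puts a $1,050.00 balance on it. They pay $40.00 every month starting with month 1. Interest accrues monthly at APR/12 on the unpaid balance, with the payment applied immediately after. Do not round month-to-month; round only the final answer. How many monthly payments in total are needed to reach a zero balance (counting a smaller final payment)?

Promo months 1–6 at r₀ = 0%/12 = 0; months 7+ at r₁ = 22.6%/12 = 0.0188333.
After month 6 (no interest yet): B = $1,050.00 − 6·$40.00 = $810.00.
Then at r₁ with $40.00/mo: n₂ = −ln(1 − r₁·B/P)/ln(1+r₁) ≈ 25.74 → 26 more payments.

32 months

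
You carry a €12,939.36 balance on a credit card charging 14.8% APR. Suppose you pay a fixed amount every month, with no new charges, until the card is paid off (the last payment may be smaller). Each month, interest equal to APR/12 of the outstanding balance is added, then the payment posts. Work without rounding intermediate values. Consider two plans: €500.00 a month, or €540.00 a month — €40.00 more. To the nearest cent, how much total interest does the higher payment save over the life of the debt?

Monthly rate r = 14.8%/12 = 1.23333% = 0.0123333.
At €500.00/mo: n = ⌈−ln(1 − rB₀/P)/ln(1+r)⌉ = 32 payments (last €182.19); total interest = total paid − €12,939.36 = €2,742.83.
At €540.00/mo: 29 payments (last €312.99); total interest €2,493.63.
Interest saved = €2,742.83 − €2,493.63 = €249.20.

€249.20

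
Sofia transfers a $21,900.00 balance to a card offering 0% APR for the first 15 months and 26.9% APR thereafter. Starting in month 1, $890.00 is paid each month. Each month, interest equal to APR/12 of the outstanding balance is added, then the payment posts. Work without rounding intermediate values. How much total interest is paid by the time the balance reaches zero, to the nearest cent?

Promo months 1–15 at r₀ = 0%/12 = 0; months 16+ at r₁ = 26.9%/12 = 0.0224167.
After month 15 (no interest yet): B = $21,900.00 − 15·$890.00 = $8,550.00.
Then at r₁ with $890.00/mo: n₂ = −ln(1 − r₁·B/P)/ln(1+r₁) ≈ 10.94 → 11 more payments.
Total paid = 25·$890.00 + $836.71 = $23,086.71; interest = $23,086.71 − $21,900.00 = $1,186.71.

$1,186.71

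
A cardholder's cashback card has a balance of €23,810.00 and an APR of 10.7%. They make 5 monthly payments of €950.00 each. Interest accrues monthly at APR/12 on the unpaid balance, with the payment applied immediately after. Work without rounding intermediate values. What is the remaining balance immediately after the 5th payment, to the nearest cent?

Monthly rate r = 10.7%/12 = 0.891667% = 0.00891667.
Each month: B ← B·(1+r) − €950.00.
Month 1: interest €212.31; balance after payment €23,072.31.
Month 2: interest €205.73; balance after payment €22,328.03.
Month 3: interest €199.09; balance after payment €21,577.13.
Month 4: interest €192.40; balance after payment €20,819.52.
Month 5: interest €185.64; balance after payment €20,055.16.

€20,055.16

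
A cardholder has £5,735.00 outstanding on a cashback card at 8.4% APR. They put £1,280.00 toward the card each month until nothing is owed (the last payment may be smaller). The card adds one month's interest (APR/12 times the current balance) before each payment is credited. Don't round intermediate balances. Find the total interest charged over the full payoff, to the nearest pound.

Monthly rate r = 8.4%/12 = 0.7% = 0.007.
Payoff takes n = ⌈−ln(1 − rB₀/P)/ln(1+r)⌉ = ⌈4.568⌉ = 5 payments; the last is £728.33.
Total paid = 4·£1,280.00 + £728.33 = £5,848.33.
Total interest = total paid − principal = £5,848.33 − £5,735.00 = £113.33.

£113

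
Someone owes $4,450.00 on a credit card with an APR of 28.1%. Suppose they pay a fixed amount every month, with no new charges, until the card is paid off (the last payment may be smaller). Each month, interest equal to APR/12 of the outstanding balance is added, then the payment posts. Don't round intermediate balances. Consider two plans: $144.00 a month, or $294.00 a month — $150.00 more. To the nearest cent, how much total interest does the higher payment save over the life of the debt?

$2,442.28

Monthly rate r = 28.1%/12 = 2.34167% = 0.0234167.
At $144.00/mo: n = ⌈−ln(1 − rB₀/P)/ln(1+r)⌉ = 56 payments (last $81.18); total interest = total paid − $4,450.00 = $3,551.18.
At $294.00/mo: 19 payments (last $266.90); total interest $1,108.90.
Interest saved = $3,551.18 − $1,108.90 = $2,442.28.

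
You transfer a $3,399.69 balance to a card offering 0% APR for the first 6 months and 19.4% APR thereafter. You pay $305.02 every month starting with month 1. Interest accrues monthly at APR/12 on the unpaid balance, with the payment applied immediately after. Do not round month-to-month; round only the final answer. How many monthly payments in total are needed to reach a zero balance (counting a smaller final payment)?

12 payments

Promo months 1–6 at r₀ = 0%/12 = 0; months 7+ at r₁ = 19.4%/12 = 0.0161667.
After month 6 (no interest yet): B = $3,399.69 − 6·$305.02 = $1,569.57.
Then at r₁ with $305.02/mo: n₂ = −ln(1 − r₁·B/P)/ln(1+r₁) ≈ 5.42 → 6 more payments.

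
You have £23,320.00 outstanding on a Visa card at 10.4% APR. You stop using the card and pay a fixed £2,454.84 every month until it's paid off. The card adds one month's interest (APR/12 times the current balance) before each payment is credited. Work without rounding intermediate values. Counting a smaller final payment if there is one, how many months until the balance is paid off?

10 payments

Monthly rate r = 10.4%/12 = 0.866667% = 0.00866667.
Recurrence: B ← B·(1+r) − £2,454.84.
Month 1: interest £202.11; balance after payment £21,067.27.
Month 2: interest £182.58; balance after payment £18,795.01.
Closed form: n = −ln(1 − rB₀/P)/ln(1+r) = −ln(0.91767)/ln(1.00867) ≈ 9.956, so the balance reaches zero during payment 10.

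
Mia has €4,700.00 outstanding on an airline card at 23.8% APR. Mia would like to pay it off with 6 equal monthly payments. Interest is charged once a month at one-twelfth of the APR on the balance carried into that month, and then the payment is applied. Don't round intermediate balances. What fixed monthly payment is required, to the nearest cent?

€838.60

Monthly rate r = 23.8%/12 = 1.98333% = 0.0198333.
Level-payment amortization: P = B₀·r / (1 − (1+r)^(−n)) = 4700.00·0.0198333 / (1 − 1.01983^(−6)).
Denominator 1 − (1+r)^(−6) = 0.11115756.
P = 93.2167 / 0.11115756 ≈ 838.60.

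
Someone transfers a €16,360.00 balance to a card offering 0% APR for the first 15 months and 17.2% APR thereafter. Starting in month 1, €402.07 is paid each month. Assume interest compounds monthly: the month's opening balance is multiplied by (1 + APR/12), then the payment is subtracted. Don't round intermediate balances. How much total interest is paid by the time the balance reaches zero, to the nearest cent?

Promo months 1–15 at r₀ = 0%/12 = 0; months 16+ at r₁ = 17.2%/12 = 0.0143333.
After month 15 (no interest yet): B = €16,360.00 − 15·€402.07 = €10,328.95.
Then at r₁ with €402.07/mo: n₂ = −ln(1 − r₁·B/P)/ln(1+r₁) ≈ 32.27 → 33 more payments.
Total paid = 47·€402.07 + €107.80 = €19,005.09; interest = €19,005.09 − €16,360.00 = €2,645.09.

€2,645.09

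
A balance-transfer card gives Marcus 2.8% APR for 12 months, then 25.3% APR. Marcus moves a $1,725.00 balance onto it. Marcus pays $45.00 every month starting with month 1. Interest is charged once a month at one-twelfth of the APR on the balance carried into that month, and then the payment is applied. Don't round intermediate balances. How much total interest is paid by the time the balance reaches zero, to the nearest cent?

Promo months 1–12 at r₀ = 2.8%/12 = 0.00233333; months 13+ at r₁ = 25.3%/12 = 0.0210833.
After month 12: iterate B ← B·(1+r₀) − $45.00 for 12 months → $1,226.94.
Then at r₁ with $45.00/mo: n₂ = −ln(1 − r₁·B/P)/ln(1+r₁) ≈ 40.99 → 41 more payments.
Total paid = 52·$45.00 + $44.72 = $2,384.72; interest = $2,384.72 − $1,725.00 = $659.72.

$659.72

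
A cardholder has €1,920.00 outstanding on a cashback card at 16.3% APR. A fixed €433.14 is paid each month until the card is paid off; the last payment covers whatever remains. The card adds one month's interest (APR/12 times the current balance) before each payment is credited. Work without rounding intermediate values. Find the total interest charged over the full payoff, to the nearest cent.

€74.35

Monthly rate r = 16.3%/12 = 1.35833% = 0.0135833.
Payoff takes n = ⌈−ln(1 − rB₀/P)/ln(1+r)⌉ = ⌈4.603⌉ = 5 payments; the last is €261.79.
Total paid = 4·€433.14 + €261.79 = €1,994.35.
Total interest = total paid − principal = €1,994.35 − €1,920.00 = €74.35.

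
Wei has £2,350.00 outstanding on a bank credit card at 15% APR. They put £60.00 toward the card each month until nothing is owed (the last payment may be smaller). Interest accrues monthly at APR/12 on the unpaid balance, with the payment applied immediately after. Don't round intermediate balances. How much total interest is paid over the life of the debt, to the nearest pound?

£898

Monthly rate r = 15%/12 = 1.25% = 0.0125.
Payoff takes n = ⌈−ln(1 − rB₀/P)/ln(1+r)⌉ = ⌈54.138⌉ = 55 payments; the last is £8.31.
Total paid = 54·£60.00 + £8.31 = £3,248.31.
Total interest = total paid − principal = £3,248.31 − £2,350.00 = £898.31.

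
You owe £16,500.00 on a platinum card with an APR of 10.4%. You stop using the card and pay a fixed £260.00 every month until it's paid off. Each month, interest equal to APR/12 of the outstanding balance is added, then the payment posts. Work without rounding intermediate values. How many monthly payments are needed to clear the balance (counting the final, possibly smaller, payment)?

93 months

Monthly rate r = 10.4%/12 = 0.866667% = 0.00866667.
Recurrence: B ← B·(1+r) − £260.00.
Month 1: interest £143.00; balance after payment £16,383.00.
Month 2: interest £141.99; balance after payment £16,264.99.
Closed form: n = −ln(1 − rB₀/P)/ln(1+r) = −ln(0.45)/ln(1.00867) ≈ 92.534, so the balance reaches zero during payment 93.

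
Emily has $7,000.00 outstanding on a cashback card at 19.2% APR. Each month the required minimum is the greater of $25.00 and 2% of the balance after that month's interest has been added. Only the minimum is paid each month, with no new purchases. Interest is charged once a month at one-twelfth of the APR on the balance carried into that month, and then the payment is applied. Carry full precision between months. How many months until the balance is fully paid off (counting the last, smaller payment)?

Monthly rate r = 19.2%/12 = 1.6% = 0.016.
While 2% of the post-interest balance exceeds $25.00, each month B ← (B·(1+r))·(1 − 0.02), i.e. B shrinks by the factor (1+r)·0.98 = 0.99568.
This holds for months 1–402. Entering month 403 the balance is $1,228.15; 2% of the post-interest balance is now below $25.00, so the flat $25.00 minimum applies from here.
From month 403 a fixed $25.00 at rate r clears $1,228.15 in 98 more payments. Total: 402 + 98 = 500 months.

500 months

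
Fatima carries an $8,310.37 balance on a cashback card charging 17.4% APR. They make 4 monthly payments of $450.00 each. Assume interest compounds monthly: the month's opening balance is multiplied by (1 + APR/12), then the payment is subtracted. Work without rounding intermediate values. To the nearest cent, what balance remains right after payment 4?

Monthly rate r = 17.4%/12 = 1.45% = 0.0145.
Each month: B ← B·(1+r) − $450.00.
Month 1: interest $120.50; balance after payment $7,980.87.
Month 2: interest $115.72; balance after payment $7,646.59.
Month 3: interest $110.88; balance after payment $7,307.47.
Month 4: interest $105.96; balance after payment $6,963.43.

$6,963.43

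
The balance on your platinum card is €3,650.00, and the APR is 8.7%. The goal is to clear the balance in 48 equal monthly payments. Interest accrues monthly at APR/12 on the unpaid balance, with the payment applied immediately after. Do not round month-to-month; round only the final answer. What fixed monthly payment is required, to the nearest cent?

Monthly rate r = 8.7%/12 = 0.725% = 0.00725.
Level-payment amortization: P = B₀·r / (1 − (1+r)^(−n)) = 3650.00·0.00725 / (1 − 1.00725^(−48)).
Denominator 1 − (1+r)^(−48) = 0.293014105.
P = 26.4625 / 0.293014105 ≈ 90.31.

€90.31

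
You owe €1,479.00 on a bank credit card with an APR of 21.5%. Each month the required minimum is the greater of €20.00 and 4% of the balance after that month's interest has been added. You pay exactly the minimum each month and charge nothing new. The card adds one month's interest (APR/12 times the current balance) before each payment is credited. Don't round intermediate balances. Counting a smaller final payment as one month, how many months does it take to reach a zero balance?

Monthly rate r = 21.5%/12 = 1.79167% = 0.0179167.
While 4% of the post-interest balance exceeds €20.00, each month B ← (B·(1+r))·(1 − 0.04), i.e. B shrinks by the factor (1+r)·0.96 = 0.9772.
This holds for months 1–48. Entering month 49 the balance is €488.85; 4% of the post-interest balance is now below €20.00, so the flat €20.00 minimum applies from here.
From month 49 a fixed €20.00 at rate r clears €488.85 in 33 more payments. Total: 48 + 33 = 81 months.

81 months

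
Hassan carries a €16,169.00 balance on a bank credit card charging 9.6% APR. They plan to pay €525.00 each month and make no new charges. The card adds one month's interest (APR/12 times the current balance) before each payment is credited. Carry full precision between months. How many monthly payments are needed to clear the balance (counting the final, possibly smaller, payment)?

Monthly rate r = 9.6%/12 = 0.8% = 0.008.
Recurrence: B ← B·(1+r) − €525.00.
Month 1: interest €129.35; balance after payment €15,773.35.
Month 2: interest €126.19; balance after payment €15,374.54.
Closed form: n = −ln(1 − rB₀/P)/ln(1+r) = −ln(0.75362)/ln(1.008) ≈ 35.500, so the balance reaches zero during payment 36.

36 months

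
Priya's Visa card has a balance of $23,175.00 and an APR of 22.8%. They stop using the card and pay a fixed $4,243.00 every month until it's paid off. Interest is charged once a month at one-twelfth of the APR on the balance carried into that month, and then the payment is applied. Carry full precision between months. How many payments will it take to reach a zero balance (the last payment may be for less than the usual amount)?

6 payments

Monthly rate r = 22.8%/12 = 1.9% = 0.019.
Recurrence: B ← B·(1+r) − $4,243.00.
Month 1: interest $440.32; balance after payment $19,372.33.
Month 2: interest $368.07; balance after payment $15,497.40.
Month 3: interest $294.45; balance after payment $11,548.85.
Month 4: interest $219.43; balance after payment $7,525.28.
Month 5: interest $142.98; balance after payment $3,425.26.
Month 6: interest $65.08; balance after payment $0.00.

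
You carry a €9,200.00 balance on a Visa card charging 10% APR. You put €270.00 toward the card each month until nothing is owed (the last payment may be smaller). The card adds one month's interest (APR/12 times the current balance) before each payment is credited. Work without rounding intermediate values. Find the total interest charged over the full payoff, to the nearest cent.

€1,667.04

Monthly rate r = 10%/12 = 0.833333% = 0.00833333.
Payoff takes n = ⌈−ln(1 − rB₀/P)/ln(1+r)⌉ = ⌈40.248⌉ = 41 payments; the last is €67.04.
Total paid = 40·€270.00 + €67.04 = €10,867.04.
Total interest = total paid − principal = €10,867.04 − €9,200.00 = €1,667.04.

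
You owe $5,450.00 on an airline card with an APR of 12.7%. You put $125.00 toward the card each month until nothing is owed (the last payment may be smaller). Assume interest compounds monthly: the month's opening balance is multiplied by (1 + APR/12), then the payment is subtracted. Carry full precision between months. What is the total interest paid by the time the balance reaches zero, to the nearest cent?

Monthly rate r = 12.7%/12 = 1.05833% = 0.0105833.
Payoff takes n = ⌈−ln(1 − rB₀/P)/ln(1+r)⌉ = ⌈58.782⌉ = 59 payments; the last is $97.90.
Total paid = 58·$125.00 + $97.90 = $7,347.90.
Total interest = total paid − principal = $7,347.90 − $5,450.00 = $1,897.90.

$1,897.90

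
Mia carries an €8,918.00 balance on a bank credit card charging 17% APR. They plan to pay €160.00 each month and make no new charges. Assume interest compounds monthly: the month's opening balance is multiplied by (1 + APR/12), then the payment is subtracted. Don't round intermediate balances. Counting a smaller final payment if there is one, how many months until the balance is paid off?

111 months

Monthly rate r = 17%/12 = 1.41667% = 0.0141667.
Recurrence: B ← B·(1+r) − €160.00.
Month 1: interest €126.34; balance after payment €8,884.34.
Month 2: interest €125.86; balance after payment €8,850.20.
Closed form: n = −ln(1 − rB₀/P)/ln(1+r) = −ln(0.21039)/ln(1.01417) ≈ 110.812, so the balance reaches zero during payment 111.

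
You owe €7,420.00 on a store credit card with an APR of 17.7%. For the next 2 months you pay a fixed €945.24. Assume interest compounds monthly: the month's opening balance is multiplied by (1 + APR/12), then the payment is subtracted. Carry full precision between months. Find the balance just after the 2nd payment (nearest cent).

Monthly rate r = 17.7%/12 = 1.475% = 0.01475.
Each month: B ← B·(1+r) − €945.24.
Month 1: interest €109.44; balance after payment €6,584.20.
Month 2: interest €97.12; balance after payment €5,736.08.

€5,736.08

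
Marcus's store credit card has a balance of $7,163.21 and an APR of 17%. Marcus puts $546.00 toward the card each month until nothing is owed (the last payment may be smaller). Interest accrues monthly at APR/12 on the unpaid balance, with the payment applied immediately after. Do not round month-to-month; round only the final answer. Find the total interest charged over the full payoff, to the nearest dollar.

Monthly rate r = 17%/12 = 1.41667% = 0.0141667.
Payoff takes n = ⌈−ln(1 − rB₀/P)/ln(1+r)⌉ = ⌈14.617⌉ = 15 payments; the last is $337.79.
Total paid = 14·$546.00 + $337.79 = $7,981.79.
Total interest = total paid − principal = $7,981.79 − $7,163.21 = $818.58.

$819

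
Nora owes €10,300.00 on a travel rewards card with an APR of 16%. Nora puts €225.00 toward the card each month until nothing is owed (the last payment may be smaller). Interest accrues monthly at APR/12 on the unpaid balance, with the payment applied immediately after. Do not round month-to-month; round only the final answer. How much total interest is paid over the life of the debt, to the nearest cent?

€5,711.68

Monthly rate r = 16%/12 = 1.33333% = 0.0133333.
Payoff takes n = ⌈−ln(1 − rB₀/P)/ln(1+r)⌉ = ⌈71.162⌉ = 72 payments; the last is €36.68.
Total paid = 71·€225.00 + €36.68 = €16,011.68.
Total interest = total paid − principal = €16,011.68 − €10,300.00 = €5,711.68.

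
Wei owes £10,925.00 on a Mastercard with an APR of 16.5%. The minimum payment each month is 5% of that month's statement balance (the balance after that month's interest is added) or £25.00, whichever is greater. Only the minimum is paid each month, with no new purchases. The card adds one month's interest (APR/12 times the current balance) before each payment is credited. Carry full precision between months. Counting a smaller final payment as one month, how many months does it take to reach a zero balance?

Monthly rate r = 16.5%/12 = 1.375% = 0.01375.
While 5% of the post-interest balance exceeds £25.00, each month B ← (B·(1+r))·(1 − 0.05), i.e. B shrinks by the factor (1+r)·0.95 = 0.96306.
This holds for months 1–83. Entering month 84 the balance is £480.55; 5% of the post-interest balance is now below £25.00, so the flat £25.00 minimum applies from here.
From month 84 a fixed £25.00 at rate r clears £480.55 in 23 more payments. Total: 83 + 23 = 106 months.

106 months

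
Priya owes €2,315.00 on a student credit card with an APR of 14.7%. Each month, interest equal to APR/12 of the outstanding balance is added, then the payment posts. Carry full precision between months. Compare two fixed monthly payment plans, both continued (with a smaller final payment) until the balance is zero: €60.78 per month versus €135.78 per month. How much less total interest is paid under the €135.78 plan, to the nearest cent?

€524.49

Monthly rate r = 14.7%/12 = 1.225% = 0.01225.
At €60.78/mo: n = ⌈−ln(1 − rB₀/P)/ln(1+r)⌉ = 52 payments (last €37.49); total interest = total paid − €2,315.00 = €822.27.
At €135.78/mo: 20 payments (last €32.96); total interest €297.78.
Interest saved = €822.27 − €297.78 = €524.49.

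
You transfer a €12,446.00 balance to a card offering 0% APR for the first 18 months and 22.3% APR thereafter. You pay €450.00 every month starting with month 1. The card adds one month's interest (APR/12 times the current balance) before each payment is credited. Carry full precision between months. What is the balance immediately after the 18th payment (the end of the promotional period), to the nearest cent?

€4,346.00

Promo months 1–18 at r₀ = 0%/12 = 0; months 19+ at r₁ = 22.3%/12 = 0.0185833.
After month 18 (no interest yet): B = €12,446.00 − 18·€450.00 = €4,346.00.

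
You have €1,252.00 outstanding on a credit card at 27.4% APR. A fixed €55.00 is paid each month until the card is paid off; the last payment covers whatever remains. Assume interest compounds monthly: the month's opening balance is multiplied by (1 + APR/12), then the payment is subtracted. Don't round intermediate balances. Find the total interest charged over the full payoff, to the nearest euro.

Monthly rate r = 27.4%/12 = 2.28333% = 0.0228333.
Payoff takes n = ⌈−ln(1 − rB₀/P)/ln(1+r)⌉ = ⌈32.489⌉ = 33 payments; the last is €27.05.
Total paid = 32·€55.00 + €27.05 = €1,787.05.
Total interest = total paid − principal = €1,787.05 − €1,252.00 = €535.05.

€535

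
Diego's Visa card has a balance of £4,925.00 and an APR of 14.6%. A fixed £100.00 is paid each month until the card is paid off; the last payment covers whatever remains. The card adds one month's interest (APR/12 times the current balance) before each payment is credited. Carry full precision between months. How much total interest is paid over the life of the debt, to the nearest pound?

Monthly rate r = 14.6%/12 = 1.21667% = 0.0121667.
Payoff takes n = ⌈−ln(1 − rB₀/P)/ln(1+r)⌉ = ⌈75.605⌉ = 76 payments; the last is £60.67.
Total paid = 75·£100.00 + £60.67 = £7,560.67.
Total interest = total paid − principal = £7,560.67 − £4,925.00 = £2,635.67.

£2,636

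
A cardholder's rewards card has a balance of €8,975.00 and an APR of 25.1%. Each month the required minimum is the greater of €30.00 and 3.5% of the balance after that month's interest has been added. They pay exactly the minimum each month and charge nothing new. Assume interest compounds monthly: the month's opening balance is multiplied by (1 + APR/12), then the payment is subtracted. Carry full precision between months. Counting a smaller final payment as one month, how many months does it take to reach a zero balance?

Monthly rate r = 25.1%/12 = 2.09167% = 0.0209167.
While 3.5% of the post-interest balance exceeds €30.00, each month B ← (B·(1+r))·(1 − 0.035), i.e. B shrinks by the factor (1+r)·0.965 = 0.98518.
This holds for months 1–159. Entering month 160 the balance is €836.25; 3.5% of the post-interest balance is now below €30.00, so the flat €30.00 minimum applies from here.
From month 160 a fixed €30.00 at rate r clears €836.25 in 43 more payments. Total: 159 + 43 = 202 months.

202 months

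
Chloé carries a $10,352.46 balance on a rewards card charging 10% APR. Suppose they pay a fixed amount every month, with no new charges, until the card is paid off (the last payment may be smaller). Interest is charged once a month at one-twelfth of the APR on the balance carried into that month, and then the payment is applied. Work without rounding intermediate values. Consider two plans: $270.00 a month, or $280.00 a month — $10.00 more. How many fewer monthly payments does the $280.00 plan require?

Monthly rate r = 10%/12 = 0.833333% = 0.00833333.
At $270.00/mo: n = ⌈−ln(1 − rB₀/P)/ln(1+r)⌉ = 47 payments (last $104.78); total interest = total paid − $10,352.46 = $2,172.32.
At $280.00/mo: 45 payments (last $107.55); total interest $2,075.09.
Payments saved = 47 − 45 = 2.

2 fewer payments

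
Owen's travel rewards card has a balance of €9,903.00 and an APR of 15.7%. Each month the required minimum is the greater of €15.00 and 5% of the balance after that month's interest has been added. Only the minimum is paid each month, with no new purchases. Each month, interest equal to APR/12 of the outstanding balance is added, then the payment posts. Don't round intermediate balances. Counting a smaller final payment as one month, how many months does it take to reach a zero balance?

Monthly rate r = 15.7%/12 = 1.30833% = 0.0130833.
While 5% of the post-interest balance exceeds €15.00, each month B ← (B·(1+r))·(1 − 0.05), i.e. B shrinks by the factor (1+r)·0.95 = 0.96243.
This holds for months 1–92. Entering month 93 the balance is €292.21; 5% of the post-interest balance is now below €15.00, so the flat €15.00 minimum applies from here.
From month 93 a fixed €15.00 at rate r clears €292.21 in 23 more payments. Total: 92 + 23 = 115 months.

115 months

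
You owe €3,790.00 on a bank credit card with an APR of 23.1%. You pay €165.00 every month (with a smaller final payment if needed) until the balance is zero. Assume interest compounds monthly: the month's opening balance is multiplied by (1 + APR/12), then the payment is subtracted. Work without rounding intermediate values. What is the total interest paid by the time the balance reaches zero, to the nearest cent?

Monthly rate r = 23.1%/12 = 1.925% = 0.01925.
Payoff takes n = ⌈−ln(1 − rB₀/P)/ln(1+r)⌉ = ⌈30.613⌉ = 31 payments; the last is €101.48.
Total paid = 30·€165.00 + €101.48 = €5,051.48.
Total interest = total paid − principal = €5,051.48 − €3,790.00 = €1,261.48.

€1,261.48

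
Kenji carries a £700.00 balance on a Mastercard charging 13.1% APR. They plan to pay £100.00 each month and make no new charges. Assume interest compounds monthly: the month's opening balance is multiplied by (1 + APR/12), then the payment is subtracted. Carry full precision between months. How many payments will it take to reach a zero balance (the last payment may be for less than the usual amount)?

8 payments

Monthly rate r = 13.1%/12 = 1.09167% = 0.0109167.
Recurrence: B ← B·(1+r) − £100.00.
Month 1: interest £7.64; balance after payment £607.64.
Month 2: interest £6.63; balance after payment £514.28.
Closed form: n = −ln(1 − rB₀/P)/ln(1+r) = −ln(0.92358)/ln(1.01092) ≈ 7.322, so the balance reaches zero during payment 8.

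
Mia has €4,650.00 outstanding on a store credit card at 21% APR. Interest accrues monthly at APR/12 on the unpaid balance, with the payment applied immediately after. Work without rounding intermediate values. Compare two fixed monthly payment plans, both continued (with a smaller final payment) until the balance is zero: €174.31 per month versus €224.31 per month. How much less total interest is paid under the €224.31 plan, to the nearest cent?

Monthly rate r = 21%/12 = 1.75% = 0.0175.
At €174.31/mo: n = ⌈−ln(1 − rB₀/P)/ln(1+r)⌉ = 37 payments (last €44.33); total interest = total paid − €4,650.00 = €1,669.49.
At €224.31/mo: 26 payments (last €218.85); total interest €1,176.60.
Interest saved = €1,669.49 − €1,176.60 = €492.89.

€492.89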